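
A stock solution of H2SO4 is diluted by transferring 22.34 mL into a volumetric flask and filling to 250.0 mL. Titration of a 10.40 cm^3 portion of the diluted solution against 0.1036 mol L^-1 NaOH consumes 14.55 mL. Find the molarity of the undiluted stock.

n(NaOH) = 0.1036 x 0.01455 = 0.001507 mol.
n(H2SO4) in the aliquot = 0.001507 x 1/2 = 0.0007537 mol.
[diluted H2SO4] = 0.0007537 / 0.01040 = 0.07247 M.
Dilution factor = 250.0/22.34 = 11.19, so [stock] = 0.07247 x 11.19 = 0.811 M.

0.811 M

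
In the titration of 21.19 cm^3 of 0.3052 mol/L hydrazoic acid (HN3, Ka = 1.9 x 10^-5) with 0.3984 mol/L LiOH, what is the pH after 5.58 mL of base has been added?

4.44

Initial n(HN3) = 0.3052 x 0.02119 = 0.006467 mol.
n(LiOH) added = 0.3984 x 0.005580 = 0.002223 mol, converting that many moles of HN3 to N3-.
Remaining n(HN3) = 0.004244 mol; n(N3-) = 0.002223 mol.
By Henderson-Hasselbalch, pH = pKa + log([A^-]/[HA]) = 4.72 + log(0.002223/0.004244) = 4.72 + (-0.28) = 4.44.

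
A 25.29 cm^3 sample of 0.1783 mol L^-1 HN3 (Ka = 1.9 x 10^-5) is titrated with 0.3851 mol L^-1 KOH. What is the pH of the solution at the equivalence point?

n(HN3) = 0.1783 x 0.02529 = 0.004509 mol; V(KOH) at equivalence = 0.004509/0.3851 = 0.01171 L.
At equivalence all the acid is converted to N3-; total volume = 0.02529 + 0.01171 = 0.03700 L, so [N3-] = 0.004509/0.03700 = 0.1219 M.
Kb = Kw/Ka = 1.0e-14 / 1.9 x 10^-5 = 5.26e-10.
[OH^-] = sqrt(Kb x [N3-]) = sqrt(5.26e-10 x 0.1219) = 8.01e-6 M.
pOH = 5.10, so pH = 14.00 - 5.10 = 8.90.

8.90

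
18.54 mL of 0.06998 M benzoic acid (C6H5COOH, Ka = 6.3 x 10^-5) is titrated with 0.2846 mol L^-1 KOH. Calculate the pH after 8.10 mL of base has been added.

12.58

n(acid) = 0.06998 x 0.01854 = 0.001297 mol; n(KOH) added = 0.2846 x 0.008100 = 0.002305 mol.
Base is in excess by 0.002305 - 0.001297 = 0.001008 mol in a total volume of 0.02664 L.
[OH^-] = 0.001008/0.02664 = 0.03783 M, so pOH = 1.42 and pH = 14.00 - 1.42 = 12.58.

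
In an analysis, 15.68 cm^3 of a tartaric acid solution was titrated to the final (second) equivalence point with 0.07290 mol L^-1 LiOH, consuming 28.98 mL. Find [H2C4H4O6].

n(LiOH) = 0.07290 x 0.02898 = 0.002113 mol.
At the final (second) equivalence point, 2 mol OH^- react per mol H2C4H4O6, so n(H2C4H4O6) = 0.002113 / 2 = 0.001056 mol.
[H2C4H4O6] = 0.001056 / 0.01568 L = 0.0674 M.

0.0674 M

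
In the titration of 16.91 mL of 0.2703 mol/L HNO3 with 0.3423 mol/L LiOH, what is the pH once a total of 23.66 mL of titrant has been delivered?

12.94

n(acid) = 0.2703 x 0.01691 = 0.004571 mol; n(LiOH) added = 0.3423 x 0.02366 = 0.008099 mol.
Base is in excess by 0.008099 - 0.004571 = 0.003528 mol in a total volume of 0.04057 L.
[OH^-] = 0.003528/0.04057 = 0.08696 M, so pOH = 1.06 and pH = 14.00 - 1.06 = 12.94.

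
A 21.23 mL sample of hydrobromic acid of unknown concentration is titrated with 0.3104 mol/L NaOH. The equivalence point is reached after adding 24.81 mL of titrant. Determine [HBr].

n(NaOH) delivered = 0.3104 x 0.02481 = 0.007701 mol.
For a 1:1 reaction, n(HBr) = 0.007701 mol.
[HBr] = 0.007701 mol / 0.02123 L = 0.363 M.

0.363 M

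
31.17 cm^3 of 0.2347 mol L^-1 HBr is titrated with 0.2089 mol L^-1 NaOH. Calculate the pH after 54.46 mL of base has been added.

n(acid) = 0.2347 x 0.03117 = 0.007316 mol; n(NaOH) added = 0.2089 x 0.05446 = 0.01138 mol.
Base is in excess by 0.01138 - 0.007316 = 0.004061 mol in a total volume of 0.08563 L.
[OH^-] = 0.004061/0.08563 = 0.04743 M, so pOH = 1.32 and pH = 14.00 - 1.32 = 12.68.

12.68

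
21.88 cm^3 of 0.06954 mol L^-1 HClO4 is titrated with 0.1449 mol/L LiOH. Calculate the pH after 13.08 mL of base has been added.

n(acid) = 0.06954 x 0.02188 = 0.001522 mol; n(LiOH) added = 0.1449 x 0.01308 = 0.001895 mol.
Base is in excess by 0.001895 - 0.001522 = 0.0003738 mol in a total volume of 0.03496 L.
[OH^-] = 0.0003738/0.03496 = 0.01069 M, so pOH = 1.97 and pH = 14.00 - 1.97 = 12.03.

12.03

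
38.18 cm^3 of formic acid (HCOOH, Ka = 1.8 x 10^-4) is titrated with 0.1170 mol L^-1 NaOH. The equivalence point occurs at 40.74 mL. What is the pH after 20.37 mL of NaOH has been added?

20.37 mL is exactly half the equivalence volume (40.74/2), i.e. the half-equivalence point.
There, n(HA) = n(A^-), so pH = pKa = -log(1.8 x 10^-4) = 3.74.

3.74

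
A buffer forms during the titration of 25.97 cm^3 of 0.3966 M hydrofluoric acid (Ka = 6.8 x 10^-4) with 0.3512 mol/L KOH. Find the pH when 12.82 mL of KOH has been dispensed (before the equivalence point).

Initial n(HF) = 0.3966 x 0.02597 = 0.01030 mol.
n(KOH) added = 0.3512 x 0.01282 = 0.004502 mol, converting that many moles of HF to F-.
Remaining n(HF) = 0.005797 mol; n(F-) = 0.004502 mol.
By Henderson-Hasselbalch, pH = pKa + log([A^-]/[HA]) = 3.17 + log(0.004502/0.005797) = 3.17 + (-0.11) = 3.06.

3.06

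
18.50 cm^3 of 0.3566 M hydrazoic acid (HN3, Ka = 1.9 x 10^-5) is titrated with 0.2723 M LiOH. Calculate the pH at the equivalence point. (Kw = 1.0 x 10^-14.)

8.95

n(HN3) = 0.3566 x 0.01850 = 0.006597 mol; V(LiOH) at equivalence = 0.006597/0.2723 = 0.02423 L.
At equivalence all the acid is converted to N3-; total volume = 0.01850 + 0.02423 = 0.04273 L, so [N3-] = 0.006597/0.04273 = 0.1544 M.
Kb = Kw/Ka = 1.0e-14 / 1.9 x 10^-5 = 5.26e-10.
[OH^-] = sqrt(Kb x [N3-]) = sqrt(5.26e-10 x 0.1544) = 9.01e-6 M.
pOH = 5.05, so pH = 14.00 - 5.05 = 8.95.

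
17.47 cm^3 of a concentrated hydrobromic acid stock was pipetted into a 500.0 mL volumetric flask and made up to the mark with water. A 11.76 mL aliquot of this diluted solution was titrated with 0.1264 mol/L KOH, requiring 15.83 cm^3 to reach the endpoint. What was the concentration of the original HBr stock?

4.87 M

n(KOH) = 0.1264 x 0.01583 = 0.002001 mol.
n(HBr) in the aliquot = 0.002001 mol.
[diluted HBr] = 0.002001 / 0.01176 = 0.1701 M.
Dilution factor = 500.0/17.47 = 28.62, so [stock] = 0.1701 x 28.62 = 4.87 M.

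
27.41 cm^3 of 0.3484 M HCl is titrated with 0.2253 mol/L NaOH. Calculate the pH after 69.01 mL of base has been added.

n(acid) = 0.3484 x 0.02741 = 0.009550 mol; n(NaOH) added = 0.2253 x 0.06901 = 0.01555 mol.
Base is in excess by 0.01555 - 0.009550 = 0.005998 mol in a total volume of 0.09642 L.
[OH^-] = 0.005998/0.09642 = 0.06221 M, so pOH = 1.21 and pH = 14.00 - 1.21 = 12.79.

12.79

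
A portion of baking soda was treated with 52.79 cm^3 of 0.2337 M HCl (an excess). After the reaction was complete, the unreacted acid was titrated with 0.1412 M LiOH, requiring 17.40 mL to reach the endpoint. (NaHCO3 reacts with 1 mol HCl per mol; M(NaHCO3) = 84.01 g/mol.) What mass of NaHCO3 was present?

0.830 g

Total n(HCl) added = 0.2337 x 0.05279 = 0.01234 mol.
n(LiOH) used = 0.1412 x 0.01740 = 0.002457 mol, which equals the excess n(HCl).
So n(HCl) consumed by the sample = 0.01234 - 0.002457 = 0.009880 mol.
n(NaHCO3) = 0.009880 / 1 = 0.009880 mol.
mass = 0.009880 mol x 84.01 g/mol = 0.830 g.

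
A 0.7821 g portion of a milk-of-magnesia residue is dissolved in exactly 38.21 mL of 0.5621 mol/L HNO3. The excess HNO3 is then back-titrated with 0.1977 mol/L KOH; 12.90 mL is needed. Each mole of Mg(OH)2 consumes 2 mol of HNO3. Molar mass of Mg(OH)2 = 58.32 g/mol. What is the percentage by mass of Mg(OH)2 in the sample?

Total n(HNO3) added = 0.5621 x 0.03821 = 0.02148 mol.
n(KOH) used = 0.1977 x 0.01290 = 0.002550 mol, which equals the excess n(HNO3).
So n(HNO3) consumed by the sample = 0.02148 - 0.002550 = 0.01893 mol.
n(Mg(OH)2) = 0.01893 / 2 = 0.009464 mol.
mass Mg(OH)2 = 0.009464 x 58.32 = 0.5519 g, so %Mg(OH)2 = 0.5519/0.7821 x 100 = 70.6%.

70.6%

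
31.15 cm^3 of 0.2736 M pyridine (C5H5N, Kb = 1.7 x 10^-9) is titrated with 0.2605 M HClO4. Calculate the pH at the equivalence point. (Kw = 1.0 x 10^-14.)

n(C5H5N) = 0.2736 x 0.03115 = 0.008523 mol; V(HClO4) at equivalence = 0.008523/0.2605 = 0.03272 L.
At equivalence the base is fully converted to C5H5NH+; total volume = 0.06387 L, so [C5H5NH+] = 0.008523/0.06387 = 0.1334 M.
Ka(C5H5NH+) = Kw/Kb = 1.0e-14 / 1.7 x 10^-9 = 5.88e-6.
[H^+] = sqrt(Ka x [C5H5NH+]) = sqrt(5.88e-6 x 0.1334) = 0.000886 M.
pH = -log(0.000886) = 3.05.

3.05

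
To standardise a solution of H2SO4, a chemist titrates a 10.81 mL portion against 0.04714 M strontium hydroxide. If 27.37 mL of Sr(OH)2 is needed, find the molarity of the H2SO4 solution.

n(Sr(OH)2) delivered = 0.04714 x 0.02737 = 0.001290 mol.
For a 1:1 reaction, n(H2SO4) = 0.001290 mol.
[H2SO4] = 0.001290 mol / 0.01081 L = 0.119 M.

0.119 M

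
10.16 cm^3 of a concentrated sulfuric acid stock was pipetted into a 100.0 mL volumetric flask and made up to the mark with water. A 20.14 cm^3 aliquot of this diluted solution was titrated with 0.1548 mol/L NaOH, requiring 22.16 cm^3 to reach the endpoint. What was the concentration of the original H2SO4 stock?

n(NaOH) = 0.1548 x 0.02216 = 0.003430 mol.
n(H2SO4) in the aliquot = 0.003430 x 1/2 = 0.001715 mol.
[diluted H2SO4] = 0.001715 / 0.02014 = 0.08516 M.
Dilution factor = 100.0/10.16 = 9.843, so [stock] = 0.08516 x 9.843 = 0.838 M.

0.838 M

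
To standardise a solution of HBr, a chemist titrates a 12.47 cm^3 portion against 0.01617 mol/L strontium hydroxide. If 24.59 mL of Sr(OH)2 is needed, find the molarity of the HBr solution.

0.0638 M

n(Sr(OH)2) delivered = 0.01617 x 0.02459 = 0.0003976 mol.
The reaction is 2 HBr + 1 Sr(OH)2, so n(HBr) = 0.0003976 x 2/1 = 0.0007952 mol.
[HBr] = 0.0007952 mol / 0.01247 L = 0.0638 M.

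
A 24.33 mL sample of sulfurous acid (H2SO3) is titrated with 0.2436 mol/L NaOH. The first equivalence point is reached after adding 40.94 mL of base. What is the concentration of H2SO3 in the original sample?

n(NaOH) = 0.2436 x 0.04094 = 0.009973 mol.
At the first equivalence point, 1 mol OH^- react per mol H2SO3, so n(H2SO3) = 0.009973 / 1 = 0.009973 mol.
[H2SO3] = 0.009973 / 0.02433 L = 0.410 M.

0.410 M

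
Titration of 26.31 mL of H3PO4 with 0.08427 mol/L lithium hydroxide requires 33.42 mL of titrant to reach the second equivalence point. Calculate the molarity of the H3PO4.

n(LiOH) = 0.08427 x 0.03342 = 0.002816 mol.
At the second equivalence point, 2 mol OH^- react per mol H3PO4, so n(H3PO4) = 0.002816 / 2 = 0.001408 mol.
[H3PO4] = 0.001408 / 0.02631 L = 0.0535 M.

0.0535 M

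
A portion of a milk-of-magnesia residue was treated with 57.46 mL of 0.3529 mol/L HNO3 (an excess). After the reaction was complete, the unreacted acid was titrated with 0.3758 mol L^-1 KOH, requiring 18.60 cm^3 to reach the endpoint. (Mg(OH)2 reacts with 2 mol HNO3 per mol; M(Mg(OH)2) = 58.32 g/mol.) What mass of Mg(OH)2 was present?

0.387 g

Total n(HNO3) added = 0.3529 x 0.05746 = 0.02028 mol.
n(KOH) used = 0.3758 x 0.01860 = 0.006990 mol, which equals the excess n(HNO3).
So n(HNO3) consumed by the sample = 0.02028 - 0.006990 = 0.01329 mol.
n(Mg(OH)2) = 0.01329 / 2 = 0.006644 mol.
mass = 0.006644 mol x 58.32 g/mol = 0.387 g.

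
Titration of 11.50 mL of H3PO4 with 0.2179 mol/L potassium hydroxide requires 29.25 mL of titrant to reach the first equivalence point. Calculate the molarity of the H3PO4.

0.554 M

n(KOH) = 0.2179 x 0.02925 = 0.006374 mol.
At the first equivalence point, 1 mol OH^- react per mol H3PO4, so n(H3PO4) = 0.006374 / 1 = 0.006374 mol.
[H3PO4] = 0.006374 / 0.01150 L = 0.554 M.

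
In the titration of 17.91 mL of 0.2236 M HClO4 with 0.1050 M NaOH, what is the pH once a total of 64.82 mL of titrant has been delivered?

n(acid) = 0.2236 x 0.01791 = 0.004005 mol; n(NaOH) added = 0.1050 x 0.06482 = 0.006806 mol.
Base is in excess by 0.006806 - 0.004005 = 0.002801 mol in a total volume of 0.08273 L.
[OH^-] = 0.002801/0.08273 = 0.03386 M, so pOH = 1.47 and pH = 14.00 - 1.47 = 12.53.

12.53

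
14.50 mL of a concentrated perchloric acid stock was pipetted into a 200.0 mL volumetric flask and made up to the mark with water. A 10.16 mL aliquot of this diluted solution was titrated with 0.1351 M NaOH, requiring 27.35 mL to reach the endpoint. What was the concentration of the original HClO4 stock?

5.02 M

n(NaOH) = 0.1351 x 0.02735 = 0.003695 mol.
n(HClO4) in the aliquot = 0.003695 mol.
[diluted HClO4] = 0.003695 / 0.01016 = 0.3637 M.
Dilution factor = 200.0/14.50 = 13.79, so [stock] = 0.3637 x 13.79 = 5.02 M.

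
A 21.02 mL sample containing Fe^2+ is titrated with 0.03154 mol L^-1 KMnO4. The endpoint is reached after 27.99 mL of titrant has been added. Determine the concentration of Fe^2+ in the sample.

0.210 M

n(KMnO4) = 0.03154 x 0.02799 = 0.0008828 mol.
From the balanced equation, 1 mol KMnO4 reacts with 5 mol Fe^2+, so n(Fe^2+) = 0.0008828 x 5/1 = 0.004414 mol.
[Fe^2+] = 0.004414 / 0.02102 L = 0.210 M.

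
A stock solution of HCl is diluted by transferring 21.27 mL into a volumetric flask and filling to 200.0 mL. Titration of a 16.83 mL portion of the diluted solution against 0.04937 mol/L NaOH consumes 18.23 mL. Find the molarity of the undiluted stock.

0.503 M

n(NaOH) = 0.04937 x 0.01823 = 0.0009000 mol.
n(HCl) in the aliquot = 0.0009000 mol.
[diluted HCl] = 0.0009000 / 0.01683 = 0.05348 M.
Dilution factor = 200.0/21.27 = 9.403, so [stock] = 0.05348 x 9.403 = 0.503 M.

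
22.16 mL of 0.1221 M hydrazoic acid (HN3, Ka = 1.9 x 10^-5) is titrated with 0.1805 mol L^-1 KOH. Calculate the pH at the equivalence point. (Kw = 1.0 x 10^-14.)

8.79

n(HN3) = 0.1221 x 0.02216 = 0.002706 mol; V(KOH) at equivalence = 0.002706/0.1805 = 0.01499 L.
At equivalence all the acid is converted to N3-; total volume = 0.02216 + 0.01499 = 0.03715 L, so [N3-] = 0.002706/0.03715 = 0.07283 M.
Kb = Kw/Ka = 1.0e-14 / 1.9 x 10^-5 = 5.26e-10.
[OH^-] = sqrt(Kb x [N3-]) = sqrt(5.26e-10 x 0.07283) = 6.19e-6 M.
pOH = 5.21, so pH = 14.00 - 5.21 = 8.79.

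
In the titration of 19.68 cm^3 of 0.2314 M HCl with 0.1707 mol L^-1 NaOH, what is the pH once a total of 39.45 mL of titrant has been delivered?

n(acid) = 0.2314 x 0.01968 = 0.004554 mol; n(NaOH) added = 0.1707 x 0.03945 = 0.006734 mol.
Base is in excess by 0.006734 - 0.004554 = 0.002180 mol in a total volume of 0.05913 L.
[OH^-] = 0.002180/0.05913 = 0.03687 M, so pOH = 1.43 and pH = 14.00 - 1.43 = 12.57.

12.57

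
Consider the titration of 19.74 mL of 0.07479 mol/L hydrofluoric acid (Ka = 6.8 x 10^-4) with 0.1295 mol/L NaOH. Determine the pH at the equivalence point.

7.92

n(HF) = 0.07479 x 0.01974 = 0.001476 mol; V(NaOH) at equivalence = 0.001476/0.1295 = 0.01140 L.
At equivalence all the acid is converted to F-; total volume = 0.01974 + 0.01140 = 0.03114 L, so [F-] = 0.001476/0.03114 = 0.04741 M.
Kb = Kw/Ka = 1.0e-14 / 6.8 x 10^-4 = 1.47e-11.
[OH^-] = sqrt(Kb x [F-]) = sqrt(1.47e-11 x 0.04741) = 8.35e-7 M.
pOH = 6.08, so pH = 14.00 - 6.08 = 7.92.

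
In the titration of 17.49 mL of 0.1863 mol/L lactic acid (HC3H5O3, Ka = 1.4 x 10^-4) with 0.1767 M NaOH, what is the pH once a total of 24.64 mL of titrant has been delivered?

n(acid) = 0.1863 x 0.01749 = 0.003258 mol; n(NaOH) added = 0.1767 x 0.02464 = 0.004354 mol.
Base is in excess by 0.004354 - 0.003258 = 0.001096 mol in a total volume of 0.04213 L.
[OH^-] = 0.001096/0.04213 = 0.02600 M, so pOH = 1.58 and pH = 14.00 - 1.58 = 12.42.

12.42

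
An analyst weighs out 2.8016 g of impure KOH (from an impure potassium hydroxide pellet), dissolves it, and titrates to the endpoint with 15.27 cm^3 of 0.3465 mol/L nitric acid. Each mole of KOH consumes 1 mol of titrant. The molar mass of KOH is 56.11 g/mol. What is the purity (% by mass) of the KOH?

n(HNO3) = 0.3465 x 0.01527 = 0.005291 mol.
n(KOH) = 0.005291 / 1 = 0.005291 mol.
mass of KOH = 0.005291 x 56.11 = 0.2969 g.
% purity = 0.2969 / 2.8016 x 100 = 10.6%.

10.6%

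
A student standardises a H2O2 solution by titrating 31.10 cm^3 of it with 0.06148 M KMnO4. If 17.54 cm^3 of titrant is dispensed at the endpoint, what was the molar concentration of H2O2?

0.0867 M

n(KMnO4) = 0.06148 x 0.01754 = 0.001078 mol.
From the balanced equation, 2 mol KMnO4 reacts with 5 mol H2O2, so n(H2O2) = 0.001078 x 5/2 = 0.002696 mol.
[H2O2] = 0.002696 / 0.03110 L = 0.0867 M.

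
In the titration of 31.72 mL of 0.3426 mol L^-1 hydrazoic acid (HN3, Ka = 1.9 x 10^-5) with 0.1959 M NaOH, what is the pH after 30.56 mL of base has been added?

Initial n(HN3) = 0.3426 x 0.03172 = 0.01087 mol.
n(NaOH) added = 0.1959 x 0.03056 = 0.005987 mol, converting that many moles of HN3 to N3-.
Remaining n(HN3) = 0.004881 mol; n(N3-) = 0.005987 mol.
By Henderson-Hasselbalch, pH = pKa + log([A^-]/[HA]) = 4.72 + log(0.005987/0.004881) = 4.72 + (+0.09) = 4.81.

4.81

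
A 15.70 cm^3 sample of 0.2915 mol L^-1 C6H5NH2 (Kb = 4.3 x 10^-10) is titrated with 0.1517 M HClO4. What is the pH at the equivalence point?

n(C6H5NH2) = 0.2915 x 0.01570 = 0.004577 mol; V(HClO4) at equivalence = 0.004577/0.1517 = 0.03017 L.
At equivalence the base is fully converted to C6H5NH3+; total volume = 0.04587 L, so [C6H5NH3+] = 0.004577/0.04587 = 0.09978 M.
Ka(C6H5NH3+) = Kw/Kb = 1.0e-14 / 4.3 x 10^-10 = 2.33e-5.
[H^+] = sqrt(Ka x [C6H5NH3+]) = sqrt(2.33e-5 x 0.09978) = 0.00152 M.
pH = -log(0.00152) = 2.82.

2.82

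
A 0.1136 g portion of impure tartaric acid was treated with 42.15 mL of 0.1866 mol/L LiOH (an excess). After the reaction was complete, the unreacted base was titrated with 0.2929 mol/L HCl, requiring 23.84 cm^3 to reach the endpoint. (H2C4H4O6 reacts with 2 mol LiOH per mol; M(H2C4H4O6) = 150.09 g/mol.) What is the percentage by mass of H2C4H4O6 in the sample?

58.3%

Total n(LiOH) added = 0.1866 x 0.04215 = 0.007865 mol.
n(HCl) used = 0.2929 x 0.02384 = 0.006983 mol, which equals the excess n(LiOH).
So n(LiOH) consumed by the sample = 0.007865 - 0.006983 = 0.0008825 mol.
n(H2C4H4O6) = 0.0008825 / 2 = 0.0004412 mol.
mass H2C4H4O6 = 0.0004412 x 150.09 = 0.06622 g, so %H2C4H4O6 = 0.06622/0.1136 x 100 = 58.3%.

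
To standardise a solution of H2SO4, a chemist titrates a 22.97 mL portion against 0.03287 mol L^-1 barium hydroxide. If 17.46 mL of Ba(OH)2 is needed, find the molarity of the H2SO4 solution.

0.0250 M

n(Ba(OH)2) delivered = 0.03287 x 0.01746 = 0.0005739 mol.
For a 1:1 reaction, n(H2SO4) = 0.0005739 mol.
[H2SO4] = 0.0005739 mol / 0.02297 L = 0.0250 M.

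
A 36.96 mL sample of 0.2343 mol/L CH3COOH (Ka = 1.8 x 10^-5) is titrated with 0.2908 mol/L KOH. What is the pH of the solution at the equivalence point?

n(CH3COOH) = 0.2343 x 0.03696 = 0.008660 mol; V(KOH) at equivalence = 0.008660/0.2908 = 0.02978 L.
At equivalence all the acid is converted to CH3COO-; total volume = 0.03696 + 0.02978 = 0.06674 L, so [CH3COO-] = 0.008660/0.06674 = 0.1298 M.
Kb = Kw/Ka = 1.0e-14 / 1.8 x 10^-5 = 5.56e-10.
[OH^-] = sqrt(Kb x [CH3COO-]) = sqrt(5.56e-10 x 0.1298) = 8.49e-6 M.
pOH = 5.07, so pH = 14.00 - 5.07 = 8.93.

8.93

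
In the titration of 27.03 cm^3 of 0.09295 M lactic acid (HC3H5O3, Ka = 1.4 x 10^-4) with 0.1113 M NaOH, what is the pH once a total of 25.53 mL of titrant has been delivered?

n(acid) = 0.09295 x 0.02703 = 0.002512 mol; n(NaOH) added = 0.1113 x 0.02553 = 0.002841 mol.
Base is in excess by 0.002841 - 0.002512 = 0.0003291 mol in a total volume of 0.05256 L.
[OH^-] = 0.0003291/0.05256 = 0.006260 M, so pOH = 2.20 and pH = 14.00 - 2.20 = 11.80.

11.80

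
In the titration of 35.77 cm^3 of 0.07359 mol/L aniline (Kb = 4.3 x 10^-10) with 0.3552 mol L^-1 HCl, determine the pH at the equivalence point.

n(C6H5NH2) = 0.07359 x 0.03577 = 0.002632 mol; V(HCl) at equivalence = 0.002632/0.3552 = 0.007411 L.
At equivalence the base is fully converted to C6H5NH3+; total volume = 0.04318 L, so [C6H5NH3+] = 0.002632/0.04318 = 0.06096 M.
Ka(C6H5NH3+) = Kw/Kb = 1.0e-14 / 4.3 x 10^-10 = 2.33e-5.
[H^+] = sqrt(Ka x [C6H5NH3+]) = sqrt(2.33e-5 x 0.06096) = 0.00119 M.
pH = -log(0.00119) = 2.92.

2.92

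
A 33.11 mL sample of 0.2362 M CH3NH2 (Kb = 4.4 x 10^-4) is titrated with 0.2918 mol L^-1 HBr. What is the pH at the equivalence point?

n(CH3NH2) = 0.2362 x 0.03311 = 0.007821 mol; V(HBr) at equivalence = 0.007821/0.2918 = 0.02680 L.
At equivalence the base is fully converted to CH3NH3+; total volume = 0.05991 L, so [CH3NH3+] = 0.007821/0.05991 = 0.1305 M.
Ka(CH3NH3+) = Kw/Kb = 1.0e-14 / 4.4 x 10^-4 = 2.27e-11.
[H^+] = sqrt(Ka x [CH3NH3+]) = sqrt(2.27e-11 x 0.1305) = 1.72e-6 M.
pH = -log(1.72e-6) = 5.76.

5.76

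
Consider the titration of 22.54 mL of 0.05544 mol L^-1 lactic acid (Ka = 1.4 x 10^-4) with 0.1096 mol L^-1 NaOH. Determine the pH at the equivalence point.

n(HC3H5O3) = 0.05544 x 0.02254 = 0.001250 mol; V(NaOH) at equivalence = 0.001250/0.1096 = 0.01140 L.
At equivalence all the acid is converted to C3H5O3-; total volume = 0.02254 + 0.01140 = 0.03394 L, so [C3H5O3-] = 0.001250/0.03394 = 0.03682 M.
Kb = Kw/Ka = 1.0e-14 / 1.4 x 10^-4 = 7.14e-11.
[OH^-] = sqrt(Kb x [C3H5O3-]) = sqrt(7.14e-11 x 0.03682) = 1.62e-6 M.
pOH = 5.79, so pH = 14.00 - 5.79 = 8.21.

8.21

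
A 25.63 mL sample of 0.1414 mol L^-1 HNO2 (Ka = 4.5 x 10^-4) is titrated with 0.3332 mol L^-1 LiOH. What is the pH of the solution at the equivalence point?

8.17

n(HNO2) = 0.1414 x 0.02563 = 0.003624 mol; V(LiOH) at equivalence = 0.003624/0.3332 = 0.01088 L.
At equivalence all the acid is converted to NO2-; total volume = 0.02563 + 0.01088 = 0.03651 L, so [NO2-] = 0.003624/0.03651 = 0.09927 M.
Kb = Kw/Ka = 1.0e-14 / 4.5 x 10^-4 = 2.22e-11.
[OH^-] = sqrt(Kb x [NO2-]) = sqrt(2.22e-11 x 0.09927) = 1.49e-6 M.
pOH = 5.83, so pH = 14.00 - 5.83 = 8.17.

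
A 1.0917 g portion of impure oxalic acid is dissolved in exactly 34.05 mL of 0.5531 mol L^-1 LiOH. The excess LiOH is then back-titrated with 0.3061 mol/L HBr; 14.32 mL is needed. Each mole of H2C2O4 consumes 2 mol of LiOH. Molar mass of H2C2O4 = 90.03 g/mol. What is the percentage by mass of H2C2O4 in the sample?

Total n(LiOH) added = 0.5531 x 0.03405 = 0.01883 mol.
n(HBr) used = 0.3061 x 0.01432 = 0.004383 mol, which equals the excess n(LiOH).
So n(LiOH) consumed by the sample = 0.01883 - 0.004383 = 0.01445 mol.
n(H2C2O4) = 0.01445 / 2 = 0.007225 mol.
mass H2C2O4 = 0.007225 x 90.03 = 0.6505 g, so %H2C2O4 = 0.6505/1.0917 x 100 = 59.6%.

59.6%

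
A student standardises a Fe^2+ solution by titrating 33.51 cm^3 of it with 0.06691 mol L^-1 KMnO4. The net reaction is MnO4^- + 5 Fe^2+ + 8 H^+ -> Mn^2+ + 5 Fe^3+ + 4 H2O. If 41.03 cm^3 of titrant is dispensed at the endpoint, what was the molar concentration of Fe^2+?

0.410 M

n(KMnO4) = 0.06691 x 0.04103 = 0.002745 mol.
From the balanced equation, 1 mol KMnO4 reacts with 5 mol Fe^2+, so n(Fe^2+) = 0.002745 x 5/1 = 0.01373 mol.
[Fe^2+] = 0.01373 / 0.03351 L = 0.410 M.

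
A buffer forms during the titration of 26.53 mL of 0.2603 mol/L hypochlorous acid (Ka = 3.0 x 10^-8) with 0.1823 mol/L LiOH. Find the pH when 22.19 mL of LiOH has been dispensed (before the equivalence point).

7.67

Initial n(HClO) = 0.2603 x 0.02653 = 0.006906 mol.
n(LiOH) added = 0.1823 x 0.02219 = 0.004045 mol, converting that many moles of HClO to ClO-.
Remaining n(HClO) = 0.002861 mol; n(ClO-) = 0.004045 mol.
By Henderson-Hasselbalch, pH = pKa + log([A^-]/[HA]) = 7.52 + log(0.004045/0.002861) = 7.52 + (+0.15) = 7.67.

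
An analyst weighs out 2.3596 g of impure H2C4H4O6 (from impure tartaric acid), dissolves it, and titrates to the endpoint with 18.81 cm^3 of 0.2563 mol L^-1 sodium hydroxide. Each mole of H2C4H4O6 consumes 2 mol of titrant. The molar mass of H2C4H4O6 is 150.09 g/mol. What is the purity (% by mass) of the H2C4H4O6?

n(NaOH) = 0.2563 x 0.01881 = 0.004821 mol.
n(H2C4H4O6) = 0.004821 / 2 = 0.002411 mol.
mass of H2C4H4O6 = 0.002411 x 150.09 = 0.3618 g.
% purity = 0.3618 / 2.3596 x 100 = 15.3%.

15.3%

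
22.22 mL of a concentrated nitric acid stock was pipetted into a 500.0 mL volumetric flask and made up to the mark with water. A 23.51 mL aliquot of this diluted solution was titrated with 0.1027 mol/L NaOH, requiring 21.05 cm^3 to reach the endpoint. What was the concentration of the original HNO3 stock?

2.07 M

n(NaOH) = 0.1027 x 0.02105 = 0.002162 mol.
n(HNO3) in the aliquot = 0.002162 mol.
[diluted HNO3] = 0.002162 / 0.02351 = 0.09195 M.
Dilution factor = 500.0/22.22 = 22.50, so [stock] = 0.09195 x 22.50 = 2.07 M.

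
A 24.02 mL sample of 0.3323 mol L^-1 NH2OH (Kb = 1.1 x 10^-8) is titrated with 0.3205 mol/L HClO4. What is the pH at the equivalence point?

3.41

n(NH2OH) = 0.3323 x 0.02402 = 0.007982 mol; V(HClO4) at equivalence = 0.007982/0.3205 = 0.02490 L.
At equivalence the base is fully converted to NH3OH+; total volume = 0.04892 L, so [NH3OH+] = 0.007982/0.04892 = 0.1631 M.
Ka(NH3OH+) = Kw/Kb = 1.0e-14 / 1.1 x 10^-8 = 9.09e-7.
[H^+] = sqrt(Ka x [NH3OH+]) = sqrt(9.09e-7 x 0.1631) = 0.000385 M.
pH = -log(0.000385) = 3.41.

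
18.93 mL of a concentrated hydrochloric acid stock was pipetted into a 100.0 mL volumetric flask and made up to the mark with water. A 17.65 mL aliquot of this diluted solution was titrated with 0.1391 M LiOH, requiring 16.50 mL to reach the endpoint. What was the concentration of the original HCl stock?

0.687 M

n(LiOH) = 0.1391 x 0.01650 = 0.002295 mol.
n(HCl) in the aliquot = 0.002295 mol.
[diluted HCl] = 0.002295 / 0.01765 = 0.1300 M.
Dilution factor = 100.0/18.93 = 5.283, so [stock] = 0.1300 x 5.283 = 0.687 M.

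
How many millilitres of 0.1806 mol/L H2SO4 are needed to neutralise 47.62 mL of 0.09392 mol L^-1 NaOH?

12.4 mL

n(NaOH) = 0.09392 mol/L x 0.04762 L = 0.004472 mol.
The neutralisation is 2 NaOH : 1 H2SO4, so n(H2SO4) = 0.004472 x 1/2 = 0.002236 mol.
V(H2SO4) = 0.002236 / 0.1806 = 0.01238 L = 12.4 mL.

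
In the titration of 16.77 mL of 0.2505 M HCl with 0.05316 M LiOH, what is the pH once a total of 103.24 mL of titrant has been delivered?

n(acid) = 0.2505 x 0.01677 = 0.004201 mol; n(LiOH) added = 0.05316 x 0.1032 = 0.005488 mol.
Base is in excess by 0.005488 - 0.004201 = 0.001287 mol in a total volume of 0.1200 L.
[OH^-] = 0.001287/0.1200 = 0.01073 M, so pOH = 1.97 and pH = 14.00 - 1.97 = 12.03.

12.03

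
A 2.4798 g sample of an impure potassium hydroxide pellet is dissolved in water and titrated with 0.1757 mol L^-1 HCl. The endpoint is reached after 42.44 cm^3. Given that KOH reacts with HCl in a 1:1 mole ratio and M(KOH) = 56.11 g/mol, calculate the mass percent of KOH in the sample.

16.9%

n(HCl) = 0.1757 x 0.04244 = 0.007457 mol.
n(KOH) = 0.007457 / 1 = 0.007457 mol.
mass of KOH = 0.007457 x 56.11 = 0.4184 g.
% purity = 0.4184 / 2.4798 x 100 = 16.9%.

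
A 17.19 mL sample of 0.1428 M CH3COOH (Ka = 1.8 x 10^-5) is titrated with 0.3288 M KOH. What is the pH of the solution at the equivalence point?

8.87

n(CH3COOH) = 0.1428 x 0.01719 = 0.002455 mol; V(KOH) at equivalence = 0.002455/0.3288 = 0.007466 L.
At equivalence all the acid is converted to CH3COO-; total volume = 0.01719 + 0.007466 = 0.02466 L, so [CH3COO-] = 0.002455/0.02466 = 0.09956 M.
Kb = Kw/Ka = 1.0e-14 / 1.8 x 10^-5 = 5.56e-10.
[OH^-] = sqrt(Kb x [CH3COO-]) = sqrt(5.56e-10 x 0.09956) = 7.44e-6 M.
pOH = 5.13, so pH = 14.00 - 5.13 = 8.87.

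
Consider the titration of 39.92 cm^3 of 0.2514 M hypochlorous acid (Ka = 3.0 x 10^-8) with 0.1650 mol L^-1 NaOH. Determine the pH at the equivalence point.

n(HClO) = 0.2514 x 0.03992 = 0.01004 mol; V(NaOH) at equivalence = 0.01004/0.1650 = 0.06082 L.
At equivalence all the acid is converted to ClO-; total volume = 0.03992 + 0.06082 = 0.1007 L, so [ClO-] = 0.01004/0.1007 = 0.09962 M.
Kb = Kw/Ka = 1.0e-14 / 3.0 x 10^-8 = 3.33e-7.
[OH^-] = sqrt(Kb x [ClO-]) = sqrt(3.33e-7 x 0.09962) = 0.000182 M.
pOH = 3.74, so pH = 14.00 - 3.74 = 10.26.

10.26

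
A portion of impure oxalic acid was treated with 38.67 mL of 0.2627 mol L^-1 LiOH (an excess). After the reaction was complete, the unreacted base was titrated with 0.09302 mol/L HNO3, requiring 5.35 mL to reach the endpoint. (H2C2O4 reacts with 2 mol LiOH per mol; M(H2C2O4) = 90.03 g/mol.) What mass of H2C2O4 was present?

Total n(LiOH) added = 0.2627 x 0.03867 = 0.01016 mol.
n(HNO3) used = 0.09302 x 0.005350 = 0.0004977 mol, which equals the excess n(LiOH).
So n(LiOH) consumed by the sample = 0.01016 - 0.0004977 = 0.009661 mol.
n(H2C2O4) = 0.009661 / 2 = 0.004830 mol.
mass = 0.004830 mol x 90.03 g/mol = 0.435 g.

0.435 g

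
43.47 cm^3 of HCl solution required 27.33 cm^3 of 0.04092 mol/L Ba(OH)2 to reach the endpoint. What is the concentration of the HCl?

0.0515 M

n(Ba(OH)2) delivered = 0.04092 x 0.02733 = 0.001118 mol.
The reaction is 2 HCl + 1 Ba(OH)2, so n(HCl) = 0.001118 x 2/1 = 0.002237 mol.
[HCl] = 0.002237 mol / 0.04347 L = 0.0515 M.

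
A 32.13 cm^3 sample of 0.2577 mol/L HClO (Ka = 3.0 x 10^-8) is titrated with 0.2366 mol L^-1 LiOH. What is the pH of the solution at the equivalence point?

10.31

n(HClO) = 0.2577 x 0.03213 = 0.008280 mol; V(LiOH) at equivalence = 0.008280/0.2366 = 0.03500 L.
At equivalence all the acid is converted to ClO-; total volume = 0.03213 + 0.03500 = 0.06713 L, so [ClO-] = 0.008280/0.06713 = 0.1233 M.
Kb = Kw/Ka = 1.0e-14 / 3.0 x 10^-8 = 3.33e-7.
[OH^-] = sqrt(Kb x [ClO-]) = sqrt(3.33e-7 x 0.1233) = 0.000203 M.
pOH = 3.69, so pH = 14.00 - 3.69 = 10.31.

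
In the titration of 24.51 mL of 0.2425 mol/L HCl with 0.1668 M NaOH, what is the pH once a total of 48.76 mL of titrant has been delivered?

n(acid) = 0.2425 x 0.02451 = 0.005944 mol; n(NaOH) added = 0.1668 x 0.04876 = 0.008133 mol.
Base is in excess by 0.008133 - 0.005944 = 0.002189 mol in a total volume of 0.07327 L.
[OH^-] = 0.002189/0.07327 = 0.02988 M, so pOH = 1.52 and pH = 14.00 - 1.52 = 12.48.

12.48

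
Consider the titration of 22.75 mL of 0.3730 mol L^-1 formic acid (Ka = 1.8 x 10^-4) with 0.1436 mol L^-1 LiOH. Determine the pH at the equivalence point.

8.38

n(HCOOH) = 0.3730 x 0.02275 = 0.008486 mol; V(LiOH) at equivalence = 0.008486/0.1436 = 0.05909 L.
At equivalence all the acid is converted to HCOO-; total volume = 0.02275 + 0.05909 = 0.08184 L, so [HCOO-] = 0.008486/0.08184 = 0.1037 M.
Kb = Kw/Ka = 1.0e-14 / 1.8 x 10^-4 = 5.56e-11.
[OH^-] = sqrt(Kb x [HCOO-]) = sqrt(5.56e-11 x 0.1037) = 2.40e-6 M.
pOH = 5.62, so pH = 14.00 - 5.62 = 8.38.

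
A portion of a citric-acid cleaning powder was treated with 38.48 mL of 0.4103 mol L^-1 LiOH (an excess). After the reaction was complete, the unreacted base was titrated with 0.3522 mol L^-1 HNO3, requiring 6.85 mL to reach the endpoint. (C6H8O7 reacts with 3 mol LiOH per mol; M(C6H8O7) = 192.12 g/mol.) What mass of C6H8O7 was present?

0.857 g

Total n(LiOH) added = 0.4103 x 0.03848 = 0.01579 mol.
n(HNO3) used = 0.3522 x 0.006850 = 0.002413 mol, which equals the excess n(LiOH).
So n(LiOH) consumed by the sample = 0.01579 - 0.002413 = 0.01338 mol.
n(C6H8O7) = 0.01338 / 3 = 0.004459 mol.
mass = 0.004459 mol x 192.12 g/mol = 0.857 g.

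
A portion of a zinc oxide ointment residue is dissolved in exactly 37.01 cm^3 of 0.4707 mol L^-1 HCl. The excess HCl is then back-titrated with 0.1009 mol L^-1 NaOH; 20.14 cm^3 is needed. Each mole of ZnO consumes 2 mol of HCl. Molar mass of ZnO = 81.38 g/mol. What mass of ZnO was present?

Total n(HCl) added = 0.4707 x 0.03701 = 0.01742 mol.
n(NaOH) used = 0.1009 x 0.02014 = 0.002032 mol, which equals the excess n(HCl).
So n(HCl) consumed by the sample = 0.01742 - 0.002032 = 0.01539 mol.
n(ZnO) = 0.01539 / 2 = 0.007694 mol.
mass = 0.007694 mol x 81.38 g/mol = 0.626 g.

0.626 g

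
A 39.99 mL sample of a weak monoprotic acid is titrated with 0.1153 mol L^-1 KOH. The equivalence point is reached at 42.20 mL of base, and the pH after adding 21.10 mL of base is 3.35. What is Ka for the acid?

4.5 x 10^-4

21.10 mL is half of the equivalence volume, so this is the half-equivalence point where [HA] = [A^-].
At half-equivalence pH = pKa, so pKa = 3.35.
Ka = 10^(-3.35) = 4.5 x 10^-4.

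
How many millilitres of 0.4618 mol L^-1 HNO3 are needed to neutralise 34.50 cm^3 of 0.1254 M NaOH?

9.37 mL

n(NaOH) = 0.1254 mol/L x 0.03450 L = 0.004326 mol.
At equivalence n(HNO3) = n(NaOH) = 0.004326 mol.
V(HNO3) = 0.004326 / 0.4618 = 0.009368 L = 9.37 mL.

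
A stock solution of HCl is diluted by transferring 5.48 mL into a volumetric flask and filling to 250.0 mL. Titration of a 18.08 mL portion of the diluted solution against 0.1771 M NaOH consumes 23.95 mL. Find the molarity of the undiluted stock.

10.7 M

n(NaOH) = 0.1771 x 0.02395 = 0.004242 mol.
n(HCl) in the aliquot = 0.004242 mol.
[diluted HCl] = 0.004242 / 0.01808 = 0.2346 M.
Dilution factor = 250.0/5.480 = 45.62, so [stock] = 0.2346 x 45.62 = 10.7 M.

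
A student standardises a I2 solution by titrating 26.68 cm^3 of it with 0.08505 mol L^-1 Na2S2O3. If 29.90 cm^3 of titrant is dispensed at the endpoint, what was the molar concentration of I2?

0.0477 M

n(Na2S2O3) = 0.08505 x 0.02990 = 0.002543 mol.
From the balanced equation, 2 mol Na2S2O3 reacts with 1 mol I2, so n(I2) = 0.002543 x 1/2 = 0.001271 mol.
[I2] = 0.001271 / 0.02668 L = 0.0477 M.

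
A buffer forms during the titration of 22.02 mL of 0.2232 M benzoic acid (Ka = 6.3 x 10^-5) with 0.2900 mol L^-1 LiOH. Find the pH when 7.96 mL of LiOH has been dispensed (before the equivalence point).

Initial n(C6H5COOH) = 0.2232 x 0.02202 = 0.004915 mol.
n(LiOH) added = 0.2900 x 0.007960 = 0.002308 mol, converting that many moles of C6H5COOH to C6H5COO-.
Remaining n(C6H5COOH) = 0.002606 mol; n(C6H5COO-) = 0.002308 mol.
By Henderson-Hasselbalch, pH = pKa + log([A^-]/[HA]) = 4.20 + log(0.002308/0.002606) = 4.20 + (-0.05) = 4.15.

4.15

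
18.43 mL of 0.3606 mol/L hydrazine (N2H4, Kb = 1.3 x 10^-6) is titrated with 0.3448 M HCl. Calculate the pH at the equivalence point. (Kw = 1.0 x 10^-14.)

n(N2H4) = 0.3606 x 0.01843 = 0.006646 mol; V(HCl) at equivalence = 0.006646/0.3448 = 0.01927 L.
At equivalence the base is fully converted to N2H5+; total volume = 0.03770 L, so [N2H5+] = 0.006646/0.03770 = 0.1763 M.
Ka(N2H5+) = Kw/Kb = 1.0e-14 / 1.3 x 10^-6 = 7.69e-9.
[H^+] = sqrt(Ka x [N2H5+]) = sqrt(7.69e-9 x 0.1763) = 3.68e-5 M.
pH = -log(3.68e-5) = 4.43.

4.43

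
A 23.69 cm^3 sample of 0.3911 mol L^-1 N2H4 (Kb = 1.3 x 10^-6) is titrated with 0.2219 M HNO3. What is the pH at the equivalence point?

n(N2H4) = 0.3911 x 0.02369 = 0.009265 mol; V(HNO3) at equivalence = 0.009265/0.2219 = 0.04175 L.
At equivalence the base is fully converted to N2H5+; total volume = 0.06544 L, so [N2H5+] = 0.009265/0.06544 = 0.1416 M.
Ka(N2H5+) = Kw/Kb = 1.0e-14 / 1.3 x 10^-6 = 7.69e-9.
[H^+] = sqrt(Ka x [N2H5+]) = sqrt(7.69e-9 x 0.1416) = 3.30e-5 M.
pH = -log(3.30e-5) = 4.48.

4.48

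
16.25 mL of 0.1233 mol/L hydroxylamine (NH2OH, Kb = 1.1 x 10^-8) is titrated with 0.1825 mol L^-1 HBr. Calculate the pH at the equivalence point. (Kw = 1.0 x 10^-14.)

n(NH2OH) = 0.1233 x 0.01625 = 0.002004 mol; V(HBr) at equivalence = 0.002004/0.1825 = 0.01098 L.
At equivalence the base is fully converted to NH3OH+; total volume = 0.02723 L, so [NH3OH+] = 0.002004/0.02723 = 0.07358 M.
Ka(NH3OH+) = Kw/Kb = 1.0e-14 / 1.1 x 10^-8 = 9.09e-7.
[H^+] = sqrt(Ka x [NH3OH+]) = sqrt(9.09e-7 x 0.07358) = 0.000259 M.
pH = -log(0.000259) = 3.59.

3.59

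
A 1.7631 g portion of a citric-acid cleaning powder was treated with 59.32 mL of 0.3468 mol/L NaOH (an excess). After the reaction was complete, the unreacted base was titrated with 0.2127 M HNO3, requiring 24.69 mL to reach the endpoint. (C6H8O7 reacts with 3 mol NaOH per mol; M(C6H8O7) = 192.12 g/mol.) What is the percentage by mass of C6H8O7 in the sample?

Total n(NaOH) added = 0.3468 x 0.05932 = 0.02057 mol.
n(HNO3) used = 0.2127 x 0.02469 = 0.005252 mol, which equals the excess n(NaOH).
So n(NaOH) consumed by the sample = 0.02057 - 0.005252 = 0.01532 mol.
n(C6H8O7) = 0.01532 / 3 = 0.005107 mol.
mass C6H8O7 = 0.005107 x 192.12 = 0.9811 g, so %C6H8O7 = 0.9811/1.7631 x 100 = 55.6%.

55.6%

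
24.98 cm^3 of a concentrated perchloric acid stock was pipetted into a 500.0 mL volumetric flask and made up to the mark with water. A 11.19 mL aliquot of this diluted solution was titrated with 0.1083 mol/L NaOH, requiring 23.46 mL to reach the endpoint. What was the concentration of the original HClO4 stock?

n(NaOH) = 0.1083 x 0.02346 = 0.002541 mol.
n(HClO4) in the aliquot = 0.002541 mol.
[diluted HClO4] = 0.002541 / 0.01119 = 0.2271 M.
Dilution factor = 500.0/24.98 = 20.02, so [stock] = 0.2271 x 20.02 = 4.54 M.

4.54 M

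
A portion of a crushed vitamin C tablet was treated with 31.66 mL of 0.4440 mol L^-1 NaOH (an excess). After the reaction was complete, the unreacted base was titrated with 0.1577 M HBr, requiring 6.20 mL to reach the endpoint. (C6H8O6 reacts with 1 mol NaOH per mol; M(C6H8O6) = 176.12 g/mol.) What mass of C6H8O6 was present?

2.30 g

Total n(NaOH) added = 0.4440 x 0.03166 = 0.01406 mol.
n(HBr) used = 0.1577 x 0.006200 = 0.0009777 mol, which equals the excess n(NaOH).
So n(NaOH) consumed by the sample = 0.01406 - 0.0009777 = 0.01308 mol.
n(C6H8O6) = 0.01308 / 1 = 0.01308 mol.
mass = 0.01308 mol x 176.12 g/mol = 2.30 g.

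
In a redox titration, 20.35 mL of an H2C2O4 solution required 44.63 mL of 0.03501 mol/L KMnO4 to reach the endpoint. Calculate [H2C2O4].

n(KMnO4) = 0.03501 x 0.04463 = 0.001562 mol.
From the balanced equation, 2 mol KMnO4 reacts with 5 mol H2C2O4, so n(H2C2O4) = 0.001562 x 5/2 = 0.003906 mol.
[H2C2O4] = 0.003906 / 0.02035 L = 0.192 M.

0.192 M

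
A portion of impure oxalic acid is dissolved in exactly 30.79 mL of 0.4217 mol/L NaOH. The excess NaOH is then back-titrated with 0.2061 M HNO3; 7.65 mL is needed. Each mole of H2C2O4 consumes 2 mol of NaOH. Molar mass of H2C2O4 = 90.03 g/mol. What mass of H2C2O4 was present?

0.514 g

Total n(NaOH) added = 0.4217 x 0.03079 = 0.01298 mol.
n(HNO3) used = 0.2061 x 0.007650 = 0.001577 mol, which equals the excess n(NaOH).
So n(NaOH) consumed by the sample = 0.01298 - 0.001577 = 0.01141 mol.
n(H2C2O4) = 0.01141 / 2 = 0.005704 mol.
mass = 0.005704 mol x 90.03 g/mol = 0.514 g.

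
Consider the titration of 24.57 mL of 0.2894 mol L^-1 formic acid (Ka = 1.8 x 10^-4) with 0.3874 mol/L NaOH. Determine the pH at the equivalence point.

n(HCOOH) = 0.2894 x 0.02457 = 0.007111 mol; V(NaOH) at equivalence = 0.007111/0.3874 = 0.01835 L.
At equivalence all the acid is converted to HCOO-; total volume = 0.02457 + 0.01835 = 0.04292 L, so [HCOO-] = 0.007111/0.04292 = 0.1657 M.
Kb = Kw/Ka = 1.0e-14 / 1.8 x 10^-4 = 5.56e-11.
[OH^-] = sqrt(Kb x [HCOO-]) = sqrt(5.56e-11 x 0.1657) = 3.03e-6 M.
pOH = 5.52, so pH = 14.00 - 5.52 = 8.48.

8.48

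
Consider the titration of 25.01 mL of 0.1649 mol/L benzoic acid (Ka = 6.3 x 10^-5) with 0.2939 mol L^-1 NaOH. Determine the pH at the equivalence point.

8.61

n(C6H5COOH) = 0.1649 x 0.02501 = 0.004124 mol; V(NaOH) at equivalence = 0.004124/0.2939 = 0.01403 L.
At equivalence all the acid is converted to C6H5COO-; total volume = 0.02501 + 0.01403 = 0.03904 L, so [C6H5COO-] = 0.004124/0.03904 = 0.1056 M.
Kb = Kw/Ka = 1.0e-14 / 6.3 x 10^-5 = 1.59e-10.
[OH^-] = sqrt(Kb x [C6H5COO-]) = sqrt(1.59e-10 x 0.1056) = 4.09e-6 M.
pOH = 5.39, so pH = 14.00 - 5.39 = 8.61.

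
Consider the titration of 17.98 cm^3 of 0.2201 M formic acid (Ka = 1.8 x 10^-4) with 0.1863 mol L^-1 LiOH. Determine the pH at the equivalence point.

n(HCOOH) = 0.2201 x 0.01798 = 0.003957 mol; V(LiOH) at equivalence = 0.003957/0.1863 = 0.02124 L.
At equivalence all the acid is converted to HCOO-; total volume = 0.01798 + 0.02124 = 0.03922 L, so [HCOO-] = 0.003957/0.03922 = 0.1009 M.
Kb = Kw/Ka = 1.0e-14 / 1.8 x 10^-4 = 5.56e-11.
[OH^-] = sqrt(Kb x [HCOO-]) = sqrt(5.56e-11 x 0.1009) = 2.37e-6 M.
pOH = 5.63, so pH = 14.00 - 5.63 = 8.37.

8.37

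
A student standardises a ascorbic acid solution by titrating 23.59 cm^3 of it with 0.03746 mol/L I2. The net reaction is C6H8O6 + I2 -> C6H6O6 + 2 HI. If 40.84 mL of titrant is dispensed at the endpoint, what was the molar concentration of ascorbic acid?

0.0649 M

n(I2) = 0.03746 x 0.04084 = 0.001530 mol.
From the balanced equation, 1 mol I2 reacts with 1 mol ascorbic acid, so n(ascorbic acid) = 0.001530 x 1/1 = 0.001530 mol.
[ascorbic acid] = 0.001530 / 0.02359 L = 0.0649 M.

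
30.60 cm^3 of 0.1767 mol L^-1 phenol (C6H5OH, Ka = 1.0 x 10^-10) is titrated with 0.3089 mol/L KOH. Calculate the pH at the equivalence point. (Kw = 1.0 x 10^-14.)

11.53

n(C6H5OH) = 0.1767 x 0.03060 = 0.005407 mol; V(KOH) at equivalence = 0.005407/0.3089 = 0.01750 L.
At equivalence all the acid is converted to C6H5O-; total volume = 0.03060 + 0.01750 = 0.04810 L, so [C6H5O-] = 0.005407/0.04810 = 0.1124 M.
Kb = Kw/Ka = 1.0e-14 / 1.0 x 10^-10 = 0.000100.
[OH^-] = sqrt(Kb x [C6H5O-]) = sqrt(0.000100 x 0.1124) = 0.00335 M.
pOH = 2.47, so pH = 14.00 - 2.47 = 11.53.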